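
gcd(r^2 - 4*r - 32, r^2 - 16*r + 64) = r - 8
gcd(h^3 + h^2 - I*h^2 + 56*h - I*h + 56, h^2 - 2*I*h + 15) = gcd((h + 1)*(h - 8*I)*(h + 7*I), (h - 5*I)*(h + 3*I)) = 1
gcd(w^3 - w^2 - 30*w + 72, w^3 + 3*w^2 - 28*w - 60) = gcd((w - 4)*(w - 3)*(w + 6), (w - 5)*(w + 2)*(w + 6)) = w + 6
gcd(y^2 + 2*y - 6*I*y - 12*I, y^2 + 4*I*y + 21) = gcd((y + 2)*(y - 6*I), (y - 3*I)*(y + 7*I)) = 1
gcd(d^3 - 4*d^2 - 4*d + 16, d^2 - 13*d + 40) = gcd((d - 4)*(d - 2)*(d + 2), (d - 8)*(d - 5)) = 1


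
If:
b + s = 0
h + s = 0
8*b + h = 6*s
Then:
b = 0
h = 0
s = 0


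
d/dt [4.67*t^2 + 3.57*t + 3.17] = 9.34*t + 3.57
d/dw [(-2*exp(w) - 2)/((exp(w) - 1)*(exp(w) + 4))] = 2*(exp(2*w) + 2*exp(w) + 7)*exp(w)/(exp(4*w) + 6*exp(3*w) + exp(2*w) - 24*exp(w) + 16)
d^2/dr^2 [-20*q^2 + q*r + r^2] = 2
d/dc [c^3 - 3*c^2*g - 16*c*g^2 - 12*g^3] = 3*c^2 - 6*c*g - 16*g^2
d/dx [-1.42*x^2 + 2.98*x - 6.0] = 2.98 - 2.84*x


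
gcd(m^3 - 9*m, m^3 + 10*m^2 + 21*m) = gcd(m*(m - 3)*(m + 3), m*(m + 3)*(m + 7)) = m^2 + 3*m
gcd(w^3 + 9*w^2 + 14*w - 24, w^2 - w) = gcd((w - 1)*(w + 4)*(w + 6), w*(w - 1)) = w - 1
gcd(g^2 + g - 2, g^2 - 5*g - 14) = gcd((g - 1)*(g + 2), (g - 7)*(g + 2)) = g + 2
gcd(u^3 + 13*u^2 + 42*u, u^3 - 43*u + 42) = u + 7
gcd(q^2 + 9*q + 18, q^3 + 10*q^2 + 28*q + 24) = q + 6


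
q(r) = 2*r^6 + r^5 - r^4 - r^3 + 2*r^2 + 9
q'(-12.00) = -2875872.00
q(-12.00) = 5704425.00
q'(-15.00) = -8846610.00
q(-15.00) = 21975084.00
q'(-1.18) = -20.08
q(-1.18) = 14.60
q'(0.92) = 9.52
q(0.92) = 11.07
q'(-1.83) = -183.06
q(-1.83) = 65.20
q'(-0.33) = -1.49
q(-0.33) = 9.24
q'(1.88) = 314.62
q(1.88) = 108.72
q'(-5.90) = -79038.75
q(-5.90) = 76284.09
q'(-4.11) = -12435.81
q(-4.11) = 8294.19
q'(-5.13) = -38731.73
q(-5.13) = 32404.21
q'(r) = 12*r^5 + 5*r^4 - 4*r^3 - 3*r^2 + 4*r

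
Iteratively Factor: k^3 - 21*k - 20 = (k + 1)*(k^2 - k - 20) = (k + 1)*(k + 4)*(k - 5)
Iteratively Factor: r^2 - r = (r - 1)*(r)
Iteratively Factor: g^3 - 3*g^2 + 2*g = (g)*(g^2 - 3*g + 2) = g*(g - 1)*(g - 2)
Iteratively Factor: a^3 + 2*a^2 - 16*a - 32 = (a + 2)*(a^2 - 16) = (a - 4)*(a + 2)*(a + 4)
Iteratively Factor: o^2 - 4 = (o + 2)*(o - 2)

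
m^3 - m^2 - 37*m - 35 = (m - 7)*(m + 1)*(m + 5)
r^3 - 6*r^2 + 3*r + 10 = (r - 5)*(r - 2)*(r + 1)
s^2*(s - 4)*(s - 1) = s^4 - 5*s^3 + 4*s^2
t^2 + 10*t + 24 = (t + 4)*(t + 6)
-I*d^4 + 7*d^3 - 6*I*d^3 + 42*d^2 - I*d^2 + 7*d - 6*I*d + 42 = (d + 6)*(d - I)*(d + 7*I)*(-I*d + 1)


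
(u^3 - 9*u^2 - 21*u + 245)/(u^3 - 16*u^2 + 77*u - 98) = (u + 5)/(u - 2)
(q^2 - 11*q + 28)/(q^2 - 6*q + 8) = (q - 7)/(q - 2)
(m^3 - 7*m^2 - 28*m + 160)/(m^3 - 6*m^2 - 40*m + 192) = (m + 5)/(m + 6)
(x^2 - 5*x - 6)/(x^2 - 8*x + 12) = (x + 1)/(x - 2)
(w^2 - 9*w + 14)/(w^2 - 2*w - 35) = (w - 2)/(w + 5)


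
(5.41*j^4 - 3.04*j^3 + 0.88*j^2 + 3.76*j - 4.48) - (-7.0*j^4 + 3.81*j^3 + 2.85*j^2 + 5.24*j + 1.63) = 12.41*j^4 - 6.85*j^3 - 1.97*j^2 - 1.48*j - 6.11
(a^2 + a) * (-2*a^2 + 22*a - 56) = -2*a^4 + 20*a^3 - 34*a^2 - 56*a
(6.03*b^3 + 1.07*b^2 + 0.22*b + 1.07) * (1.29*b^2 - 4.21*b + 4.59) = 7.7787*b^5 - 24.006*b^4 + 23.4568*b^3 + 5.3654*b^2 - 3.4949*b + 4.9113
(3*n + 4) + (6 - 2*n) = n + 10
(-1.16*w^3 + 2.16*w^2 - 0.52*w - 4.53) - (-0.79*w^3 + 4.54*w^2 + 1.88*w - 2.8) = -0.37*w^3 - 2.38*w^2 - 2.4*w - 1.73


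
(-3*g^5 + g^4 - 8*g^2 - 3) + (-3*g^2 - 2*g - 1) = -3*g^5 + g^4 - 11*g^2 - 2*g - 4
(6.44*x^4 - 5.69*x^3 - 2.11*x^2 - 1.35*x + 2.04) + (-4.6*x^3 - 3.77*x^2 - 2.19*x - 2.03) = 6.44*x^4 - 10.29*x^3 - 5.88*x^2 - 3.54*x + 0.0100000000000002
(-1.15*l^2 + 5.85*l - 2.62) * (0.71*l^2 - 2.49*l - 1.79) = -0.8165*l^4 + 7.017*l^3 - 14.3682*l^2 - 3.9477*l + 4.6898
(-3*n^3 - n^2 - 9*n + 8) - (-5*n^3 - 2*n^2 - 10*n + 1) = 2*n^3 + n^2 + n + 7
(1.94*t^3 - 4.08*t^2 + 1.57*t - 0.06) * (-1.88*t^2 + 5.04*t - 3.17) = -3.6472*t^5 + 17.448*t^4 - 29.6646*t^3 + 20.9592*t^2 - 5.2793*t + 0.1902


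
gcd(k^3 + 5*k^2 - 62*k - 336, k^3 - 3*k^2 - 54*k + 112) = k^2 - k - 56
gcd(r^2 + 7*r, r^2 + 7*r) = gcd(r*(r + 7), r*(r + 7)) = r^2 + 7*r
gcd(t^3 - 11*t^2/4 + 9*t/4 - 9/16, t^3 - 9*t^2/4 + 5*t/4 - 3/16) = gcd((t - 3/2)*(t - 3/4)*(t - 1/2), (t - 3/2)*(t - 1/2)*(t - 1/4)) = t^2 - 2*t + 3/4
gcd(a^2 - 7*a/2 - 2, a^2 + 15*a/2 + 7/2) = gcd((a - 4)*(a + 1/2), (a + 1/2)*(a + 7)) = a + 1/2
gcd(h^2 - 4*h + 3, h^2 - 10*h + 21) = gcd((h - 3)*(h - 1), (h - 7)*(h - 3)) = h - 3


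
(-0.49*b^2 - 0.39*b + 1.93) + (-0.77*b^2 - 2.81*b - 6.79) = -1.26*b^2 - 3.2*b - 4.86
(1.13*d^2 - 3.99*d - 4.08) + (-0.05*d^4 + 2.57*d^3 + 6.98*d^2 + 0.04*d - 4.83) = -0.05*d^4 + 2.57*d^3 + 8.11*d^2 - 3.95*d - 8.91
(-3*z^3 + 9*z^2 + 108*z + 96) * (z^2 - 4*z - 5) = -3*z^5 + 21*z^4 + 87*z^3 - 381*z^2 - 924*z - 480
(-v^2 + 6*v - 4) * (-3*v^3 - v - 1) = 3*v^5 - 18*v^4 + 13*v^3 - 5*v^2 - 2*v + 4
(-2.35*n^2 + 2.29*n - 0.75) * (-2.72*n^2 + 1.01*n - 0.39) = 6.392*n^4 - 8.6023*n^3 + 5.2694*n^2 - 1.6506*n + 0.2925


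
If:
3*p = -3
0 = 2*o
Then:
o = 0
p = -1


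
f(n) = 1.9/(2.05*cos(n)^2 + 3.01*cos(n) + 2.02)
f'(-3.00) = 0.26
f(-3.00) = 1.81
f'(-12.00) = 0.18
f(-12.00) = 0.32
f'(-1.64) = -1.56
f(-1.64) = 1.04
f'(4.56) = -1.73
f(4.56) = 1.18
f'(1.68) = 1.64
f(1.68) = 1.11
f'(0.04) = 0.01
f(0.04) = 0.27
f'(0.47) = 0.14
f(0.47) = 0.30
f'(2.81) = -0.53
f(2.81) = 1.89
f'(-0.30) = -0.08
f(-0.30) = 0.28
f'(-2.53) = 0.44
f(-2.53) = 2.04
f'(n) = 1.9*(4.1*sin(n)*cos(n) + 3.01*sin(n))/(2.05*cos(n)^2 + 3.01*cos(n) + 2.02)^2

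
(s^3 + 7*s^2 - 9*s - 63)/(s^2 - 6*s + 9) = (s^2 + 10*s + 21)/(s - 3)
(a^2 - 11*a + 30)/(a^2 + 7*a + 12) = (a^2 - 11*a + 30)/(a^2 + 7*a + 12)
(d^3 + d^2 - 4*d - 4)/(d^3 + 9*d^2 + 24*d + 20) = (d^2 - d - 2)/(d^2 + 7*d + 10)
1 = 1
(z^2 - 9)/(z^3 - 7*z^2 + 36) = (z + 3)/(z^2 - 4*z - 12)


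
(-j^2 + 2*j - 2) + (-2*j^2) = -3*j^2 + 2*j - 2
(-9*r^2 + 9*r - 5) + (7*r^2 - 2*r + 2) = -2*r^2 + 7*r - 3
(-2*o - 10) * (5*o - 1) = -10*o^2 - 48*o + 10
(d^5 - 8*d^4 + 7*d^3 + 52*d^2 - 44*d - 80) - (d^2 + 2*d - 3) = d^5 - 8*d^4 + 7*d^3 + 51*d^2 - 46*d - 77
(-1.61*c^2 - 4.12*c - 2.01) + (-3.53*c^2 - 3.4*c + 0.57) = -5.14*c^2 - 7.52*c - 1.44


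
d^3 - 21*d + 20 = (d - 4)*(d - 1)*(d + 5)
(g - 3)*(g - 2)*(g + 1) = g^3 - 4*g^2 + g + 6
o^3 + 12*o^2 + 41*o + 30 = (o + 1)*(o + 5)*(o + 6)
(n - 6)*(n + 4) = n^2 - 2*n - 24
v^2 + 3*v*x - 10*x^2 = (v - 2*x)*(v + 5*x)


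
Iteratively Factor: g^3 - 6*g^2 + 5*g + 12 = (g - 3)*(g^2 - 3*g - 4) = (g - 3)*(g + 1)*(g - 4)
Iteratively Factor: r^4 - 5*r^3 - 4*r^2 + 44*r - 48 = (r - 2)*(r^3 - 3*r^2 - 10*r + 24) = (r - 4)*(r - 2)*(r^2 + r - 6) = (r - 4)*(r - 2)^2*(r + 3)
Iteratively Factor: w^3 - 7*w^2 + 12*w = (w - 3)*(w^2 - 4*w) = (w - 4)*(w - 3)*(w)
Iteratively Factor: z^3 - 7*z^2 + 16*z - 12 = (z - 2)*(z^2 - 5*z + 6) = (z - 2)^2*(z - 3)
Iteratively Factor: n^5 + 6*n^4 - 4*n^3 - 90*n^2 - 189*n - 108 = (n + 1)*(n^4 + 5*n^3 - 9*n^2 - 81*n - 108) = (n + 1)*(n + 3)*(n^3 + 2*n^2 - 15*n - 36) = (n + 1)*(n + 3)^2*(n^2 - n - 12) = (n + 1)*(n + 3)^3*(n - 4)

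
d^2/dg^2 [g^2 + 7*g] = 2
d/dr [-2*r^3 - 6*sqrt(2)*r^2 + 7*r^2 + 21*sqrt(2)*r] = -6*r^2 - 12*sqrt(2)*r + 14*r + 21*sqrt(2)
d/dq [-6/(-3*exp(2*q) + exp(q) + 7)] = (6 - 36*exp(q))*exp(q)/(-3*exp(2*q) + exp(q) + 7)^2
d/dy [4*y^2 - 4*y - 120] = 8*y - 4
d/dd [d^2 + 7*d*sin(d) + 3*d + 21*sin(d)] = 7*d*cos(d) + 2*d + 7*sin(d) + 21*cos(d) + 3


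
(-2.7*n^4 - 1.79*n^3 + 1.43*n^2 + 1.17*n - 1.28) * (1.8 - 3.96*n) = 10.692*n^5 + 2.2284*n^4 - 8.8848*n^3 - 2.0592*n^2 + 7.1748*n - 2.304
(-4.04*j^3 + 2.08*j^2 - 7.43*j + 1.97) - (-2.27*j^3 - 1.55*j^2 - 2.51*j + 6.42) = -1.77*j^3 + 3.63*j^2 - 4.92*j - 4.45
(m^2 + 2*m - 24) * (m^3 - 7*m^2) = m^5 - 5*m^4 - 38*m^3 + 168*m^2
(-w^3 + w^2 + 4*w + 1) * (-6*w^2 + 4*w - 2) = 6*w^5 - 10*w^4 - 18*w^3 + 8*w^2 - 4*w - 2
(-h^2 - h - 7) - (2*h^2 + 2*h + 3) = -3*h^2 - 3*h - 10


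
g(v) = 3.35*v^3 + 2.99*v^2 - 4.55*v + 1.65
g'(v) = 10.05*v^2 + 5.98*v - 4.55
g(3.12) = 118.30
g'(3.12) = 111.94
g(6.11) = 849.60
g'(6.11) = 407.18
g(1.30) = 8.15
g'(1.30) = 20.21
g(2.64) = 72.12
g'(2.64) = 81.28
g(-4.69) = -256.83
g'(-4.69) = 188.46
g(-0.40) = 3.73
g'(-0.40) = -5.33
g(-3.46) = -85.57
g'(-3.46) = 95.07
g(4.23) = 289.45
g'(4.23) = 200.57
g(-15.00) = -10563.60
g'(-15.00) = 2167.00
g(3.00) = 105.36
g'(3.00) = 103.84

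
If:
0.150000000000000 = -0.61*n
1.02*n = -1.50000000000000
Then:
No Solution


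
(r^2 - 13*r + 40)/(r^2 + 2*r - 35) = (r - 8)/(r + 7)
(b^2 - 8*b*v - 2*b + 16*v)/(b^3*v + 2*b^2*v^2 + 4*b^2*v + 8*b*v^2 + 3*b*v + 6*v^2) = (b^2 - 8*b*v - 2*b + 16*v)/(v*(b^3 + 2*b^2*v + 4*b^2 + 8*b*v + 3*b + 6*v))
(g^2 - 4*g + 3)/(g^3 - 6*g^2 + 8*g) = (g^2 - 4*g + 3)/(g*(g^2 - 6*g + 8))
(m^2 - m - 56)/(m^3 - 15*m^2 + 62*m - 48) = (m + 7)/(m^2 - 7*m + 6)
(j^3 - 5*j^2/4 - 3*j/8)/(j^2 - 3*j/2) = j + 1/4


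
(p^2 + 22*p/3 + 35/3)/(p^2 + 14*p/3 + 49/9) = 3*(p + 5)/(3*p + 7)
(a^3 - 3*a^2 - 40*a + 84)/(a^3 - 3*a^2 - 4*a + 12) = (a^2 - a - 42)/(a^2 - a - 6)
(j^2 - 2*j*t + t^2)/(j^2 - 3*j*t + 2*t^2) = (-j + t)/(-j + 2*t)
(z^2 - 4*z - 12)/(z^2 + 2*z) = (z - 6)/z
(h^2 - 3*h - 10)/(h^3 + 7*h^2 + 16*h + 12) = (h - 5)/(h^2 + 5*h + 6)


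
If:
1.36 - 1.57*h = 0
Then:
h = 0.87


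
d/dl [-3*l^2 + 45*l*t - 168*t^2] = -6*l + 45*t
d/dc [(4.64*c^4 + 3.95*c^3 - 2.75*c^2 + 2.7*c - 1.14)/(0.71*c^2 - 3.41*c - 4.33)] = (6.5888*c^5 - 44.6627*c^4 - 107.3038*c^3 - 43.85*c^2 + 25.4338*c - 15.5784)/(0.5041*c^4 - 4.8422*c^3 + 5.4795*c^2 + 29.5306*c + 18.7489)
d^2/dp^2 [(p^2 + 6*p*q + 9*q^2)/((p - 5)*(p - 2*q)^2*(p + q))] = 2*((p - 5)^2*(p - 2*q)^2*(p + q)^2 - 2*(p - 5)^2*(p - 2*q)^2*(p + q)*(p + 3*q) + (p - 5)^2*(p - 2*q)^2*(p^2 + 6*p*q + 9*q^2) - 4*(p - 5)^2*(p - 2*q)*(p + q)^2*(p + 3*q) + 2*(p - 5)^2*(p - 2*q)*(p + q)*(p^2 + 6*p*q + 9*q^2) + 3*(p - 5)^2*(p + q)^2*(p^2 + 6*p*q + 9*q^2) - 2*(p - 5)*(p - 2*q)^2*(p + q)^2*(p + 3*q) + (p - 5)*(p - 2*q)^2*(p + q)*(p^2 + 6*p*q + 9*q^2) + 2*(p - 5)*(p - 2*q)*(p + q)^2*(p^2 + 6*p*q + 9*q^2) + (p - 2*q)^2*(p + q)^2*(p^2 + 6*p*q + 9*q^2))/((p - 5)^3*(p - 2*q)^4*(p + q)^3)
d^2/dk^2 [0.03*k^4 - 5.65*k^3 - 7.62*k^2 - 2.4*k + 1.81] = 0.36*k^2 - 33.9*k - 15.24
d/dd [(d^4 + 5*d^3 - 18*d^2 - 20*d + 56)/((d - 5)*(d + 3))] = (2*d^5 - d^4 - 80*d^3 - 169*d^2 + 428*d + 412)/(d^4 - 4*d^3 - 26*d^2 + 60*d + 225)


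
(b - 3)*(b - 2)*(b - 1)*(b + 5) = b^4 - b^3 - 19*b^2 + 49*b - 30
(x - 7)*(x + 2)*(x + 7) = x^3 + 2*x^2 - 49*x - 98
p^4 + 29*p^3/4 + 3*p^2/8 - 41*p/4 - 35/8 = (p - 5/4)*(p + 1/2)*(p + 1)*(p + 7)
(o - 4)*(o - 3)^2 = o^3 - 10*o^2 + 33*o - 36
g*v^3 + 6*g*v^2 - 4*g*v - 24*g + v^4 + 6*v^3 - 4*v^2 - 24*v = (g + v)*(v - 2)*(v + 2)*(v + 6)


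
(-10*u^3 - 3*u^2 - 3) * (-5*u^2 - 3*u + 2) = 50*u^5 + 45*u^4 - 11*u^3 + 9*u^2 + 9*u - 6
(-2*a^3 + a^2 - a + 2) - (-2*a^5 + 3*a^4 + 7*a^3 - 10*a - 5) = 2*a^5 - 3*a^4 - 9*a^3 + a^2 + 9*a + 7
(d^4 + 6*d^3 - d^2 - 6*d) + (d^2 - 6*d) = d^4 + 6*d^3 - 12*d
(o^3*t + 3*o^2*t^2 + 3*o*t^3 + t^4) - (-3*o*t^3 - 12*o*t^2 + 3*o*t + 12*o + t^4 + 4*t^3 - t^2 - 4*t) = o^3*t + 3*o^2*t^2 + 6*o*t^3 + 12*o*t^2 - 3*o*t - 12*o - 4*t^3 + t^2 + 4*t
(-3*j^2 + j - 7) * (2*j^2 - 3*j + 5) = -6*j^4 + 11*j^3 - 32*j^2 + 26*j - 35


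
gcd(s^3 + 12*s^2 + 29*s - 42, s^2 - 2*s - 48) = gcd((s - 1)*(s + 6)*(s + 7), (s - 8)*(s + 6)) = s + 6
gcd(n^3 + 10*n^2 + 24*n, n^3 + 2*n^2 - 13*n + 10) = 1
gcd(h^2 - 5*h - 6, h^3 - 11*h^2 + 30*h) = h - 6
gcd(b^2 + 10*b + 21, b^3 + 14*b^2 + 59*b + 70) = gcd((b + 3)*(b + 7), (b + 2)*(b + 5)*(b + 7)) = b + 7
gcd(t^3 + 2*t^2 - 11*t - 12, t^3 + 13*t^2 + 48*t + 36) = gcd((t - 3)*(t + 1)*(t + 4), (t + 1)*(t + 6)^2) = t + 1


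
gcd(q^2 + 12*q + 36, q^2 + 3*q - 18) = q + 6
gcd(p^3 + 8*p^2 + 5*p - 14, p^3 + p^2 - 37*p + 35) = p^2 + 6*p - 7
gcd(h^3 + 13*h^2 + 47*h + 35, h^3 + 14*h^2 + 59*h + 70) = h^2 + 12*h + 35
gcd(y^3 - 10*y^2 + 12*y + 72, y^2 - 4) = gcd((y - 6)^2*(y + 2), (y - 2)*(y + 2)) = y + 2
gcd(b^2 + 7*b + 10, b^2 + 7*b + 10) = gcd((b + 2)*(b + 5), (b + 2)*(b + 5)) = b^2 + 7*b + 10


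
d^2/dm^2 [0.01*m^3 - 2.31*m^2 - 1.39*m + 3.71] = 0.06*m - 4.62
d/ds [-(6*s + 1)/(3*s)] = 1/(3*s^2)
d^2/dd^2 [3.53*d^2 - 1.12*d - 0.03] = 7.06000000000000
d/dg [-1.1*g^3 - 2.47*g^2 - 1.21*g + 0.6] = -3.3*g^2 - 4.94*g - 1.21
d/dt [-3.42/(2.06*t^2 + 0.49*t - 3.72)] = (14.0904*t + 1.6758)/(2.06*t^2 + 0.49*t - 3.72)^2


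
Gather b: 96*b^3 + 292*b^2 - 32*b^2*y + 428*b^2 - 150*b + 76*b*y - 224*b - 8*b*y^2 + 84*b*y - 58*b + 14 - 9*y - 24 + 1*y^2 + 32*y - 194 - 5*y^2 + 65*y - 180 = 96*b^3 + b^2*(720 - 32*y) + b*(-8*y^2 + 160*y - 432) - 4*y^2 + 88*y - 384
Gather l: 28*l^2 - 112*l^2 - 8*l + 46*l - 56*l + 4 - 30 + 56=-84*l^2 - 18*l + 30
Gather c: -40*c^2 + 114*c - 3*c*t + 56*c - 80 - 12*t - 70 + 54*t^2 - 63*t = -40*c^2 + c*(170 - 3*t) + 54*t^2 - 75*t - 150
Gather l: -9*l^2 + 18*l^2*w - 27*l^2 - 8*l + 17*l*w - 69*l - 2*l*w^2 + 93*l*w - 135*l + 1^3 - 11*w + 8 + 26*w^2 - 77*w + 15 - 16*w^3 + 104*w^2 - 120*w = l^2*(18*w - 36) + l*(-2*w^2 + 110*w - 212) - 16*w^3 + 130*w^2 - 208*w + 24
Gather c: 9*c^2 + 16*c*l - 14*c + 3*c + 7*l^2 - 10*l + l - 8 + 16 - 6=9*c^2 + c*(16*l - 11) + 7*l^2 - 9*l + 2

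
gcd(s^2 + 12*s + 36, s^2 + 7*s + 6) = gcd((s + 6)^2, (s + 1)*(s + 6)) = s + 6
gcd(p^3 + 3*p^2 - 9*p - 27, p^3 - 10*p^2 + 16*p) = 1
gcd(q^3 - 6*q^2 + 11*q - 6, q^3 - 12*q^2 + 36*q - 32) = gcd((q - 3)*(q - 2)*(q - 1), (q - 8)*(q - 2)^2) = q - 2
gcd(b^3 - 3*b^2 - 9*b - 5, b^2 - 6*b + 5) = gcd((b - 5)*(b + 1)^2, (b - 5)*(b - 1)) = b - 5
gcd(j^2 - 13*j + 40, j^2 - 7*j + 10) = j - 5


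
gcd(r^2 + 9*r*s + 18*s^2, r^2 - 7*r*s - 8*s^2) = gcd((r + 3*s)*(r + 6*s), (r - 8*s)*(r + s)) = 1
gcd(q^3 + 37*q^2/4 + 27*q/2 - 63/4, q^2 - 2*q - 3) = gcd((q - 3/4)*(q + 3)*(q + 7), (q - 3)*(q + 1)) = 1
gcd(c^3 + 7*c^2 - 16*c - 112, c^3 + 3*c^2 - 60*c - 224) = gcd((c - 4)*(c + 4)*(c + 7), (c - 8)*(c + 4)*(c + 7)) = c^2 + 11*c + 28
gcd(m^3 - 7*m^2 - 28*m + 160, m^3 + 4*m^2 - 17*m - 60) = m^2 + m - 20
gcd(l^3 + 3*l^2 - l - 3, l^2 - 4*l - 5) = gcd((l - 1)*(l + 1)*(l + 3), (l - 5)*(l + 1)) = l + 1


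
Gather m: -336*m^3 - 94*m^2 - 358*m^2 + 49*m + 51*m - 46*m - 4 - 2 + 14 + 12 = -336*m^3 - 452*m^2 + 54*m + 20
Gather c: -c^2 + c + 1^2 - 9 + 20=-c^2 + c + 12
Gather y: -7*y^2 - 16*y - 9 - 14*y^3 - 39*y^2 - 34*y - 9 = -14*y^3 - 46*y^2 - 50*y - 18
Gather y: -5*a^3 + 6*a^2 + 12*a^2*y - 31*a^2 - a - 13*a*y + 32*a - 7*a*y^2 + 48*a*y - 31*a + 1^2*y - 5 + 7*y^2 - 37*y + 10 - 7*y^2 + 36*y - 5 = -5*a^3 - 25*a^2 - 7*a*y^2 + y*(12*a^2 + 35*a)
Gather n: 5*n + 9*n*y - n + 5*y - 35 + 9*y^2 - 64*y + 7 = n*(9*y + 4) + 9*y^2 - 59*y - 28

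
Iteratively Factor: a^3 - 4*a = (a - 2)*(a^2 + 2*a) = a*(a - 2)*(a + 2)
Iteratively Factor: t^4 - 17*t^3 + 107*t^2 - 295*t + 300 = (t - 4)*(t^3 - 13*t^2 + 55*t - 75) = (t - 5)*(t - 4)*(t^2 - 8*t + 15) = (t - 5)*(t - 4)*(t - 3)*(t - 5)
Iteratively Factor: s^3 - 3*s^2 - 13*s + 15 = (s - 1)*(s^2 - 2*s - 15) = (s - 5)*(s - 1)*(s + 3)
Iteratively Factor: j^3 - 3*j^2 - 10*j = (j - 5)*(j^2 + 2*j) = j*(j - 5)*(j + 2)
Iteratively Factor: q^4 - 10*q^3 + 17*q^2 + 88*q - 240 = (q + 3)*(q^3 - 13*q^2 + 56*q - 80) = (q - 4)*(q + 3)*(q^2 - 9*q + 20) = (q - 4)^2*(q + 3)*(q - 5)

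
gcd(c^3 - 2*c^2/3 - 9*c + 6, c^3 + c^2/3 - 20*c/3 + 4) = c^2 + 7*c/3 - 2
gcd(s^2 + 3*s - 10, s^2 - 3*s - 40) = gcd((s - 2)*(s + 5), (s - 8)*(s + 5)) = s + 5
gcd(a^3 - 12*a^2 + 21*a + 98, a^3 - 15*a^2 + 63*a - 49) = a^2 - 14*a + 49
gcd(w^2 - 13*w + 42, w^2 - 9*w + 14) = w - 7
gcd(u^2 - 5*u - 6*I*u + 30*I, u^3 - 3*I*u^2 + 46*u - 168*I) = u - 6*I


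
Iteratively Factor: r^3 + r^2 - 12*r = (r)*(r^2 + r - 12) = r*(r - 3)*(r + 4)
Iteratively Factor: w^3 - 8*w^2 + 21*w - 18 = (w - 3)*(w^2 - 5*w + 6) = (w - 3)*(w - 2)*(w - 3)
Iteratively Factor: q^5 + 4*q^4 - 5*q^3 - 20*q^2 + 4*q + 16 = (q + 1)*(q^4 + 3*q^3 - 8*q^2 - 12*q + 16) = (q + 1)*(q + 4)*(q^3 - q^2 - 4*q + 4) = (q + 1)*(q + 2)*(q + 4)*(q^2 - 3*q + 2) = (q - 1)*(q + 1)*(q + 2)*(q + 4)*(q - 2)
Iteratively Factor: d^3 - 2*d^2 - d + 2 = (d - 2)*(d^2 - 1) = (d - 2)*(d + 1)*(d - 1)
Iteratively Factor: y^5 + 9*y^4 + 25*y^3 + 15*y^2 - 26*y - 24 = (y + 2)*(y^4 + 7*y^3 + 11*y^2 - 7*y - 12) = (y + 2)*(y + 4)*(y^3 + 3*y^2 - y - 3) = (y + 1)*(y + 2)*(y + 4)*(y^2 + 2*y - 3) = (y + 1)*(y + 2)*(y + 3)*(y + 4)*(y - 1)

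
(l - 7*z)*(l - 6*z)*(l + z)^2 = l^4 - 11*l^3*z + 17*l^2*z^2 + 71*l*z^3 + 42*z^4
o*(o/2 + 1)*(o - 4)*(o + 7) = o^4/2 + 5*o^3/2 - 11*o^2 - 28*o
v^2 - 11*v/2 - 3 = (v - 6)*(v + 1/2)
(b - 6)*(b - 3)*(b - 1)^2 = b^4 - 11*b^3 + 37*b^2 - 45*b + 18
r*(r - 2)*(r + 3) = r^3 + r^2 - 6*r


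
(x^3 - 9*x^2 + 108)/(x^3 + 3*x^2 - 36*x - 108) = (x - 6)/(x + 6)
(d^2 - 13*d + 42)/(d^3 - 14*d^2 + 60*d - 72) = (d - 7)/(d^2 - 8*d + 12)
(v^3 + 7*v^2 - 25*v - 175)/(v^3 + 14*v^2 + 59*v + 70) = (v - 5)/(v + 2)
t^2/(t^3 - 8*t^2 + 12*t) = t/(t^2 - 8*t + 12)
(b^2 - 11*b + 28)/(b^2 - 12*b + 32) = (b - 7)/(b - 8)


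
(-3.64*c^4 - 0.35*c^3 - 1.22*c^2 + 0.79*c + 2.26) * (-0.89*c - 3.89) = 3.2396*c^5 + 14.4711*c^4 + 2.4473*c^3 + 4.0427*c^2 - 5.0845*c - 8.7914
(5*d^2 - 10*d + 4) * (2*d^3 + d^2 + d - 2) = 10*d^5 - 15*d^4 + 3*d^3 - 16*d^2 + 24*d - 8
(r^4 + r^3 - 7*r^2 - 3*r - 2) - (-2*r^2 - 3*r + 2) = r^4 + r^3 - 5*r^2 - 4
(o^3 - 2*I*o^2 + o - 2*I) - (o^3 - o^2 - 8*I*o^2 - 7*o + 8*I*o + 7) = o^2 + 6*I*o^2 + 8*o - 8*I*o - 7 - 2*I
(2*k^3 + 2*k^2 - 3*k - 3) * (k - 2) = 2*k^4 - 2*k^3 - 7*k^2 + 3*k + 6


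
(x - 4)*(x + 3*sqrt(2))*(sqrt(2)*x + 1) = sqrt(2)*x^3 - 4*sqrt(2)*x^2 + 7*x^2 - 28*x + 3*sqrt(2)*x - 12*sqrt(2)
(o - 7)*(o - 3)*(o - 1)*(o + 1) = o^4 - 10*o^3 + 20*o^2 + 10*o - 21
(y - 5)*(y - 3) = y^2 - 8*y + 15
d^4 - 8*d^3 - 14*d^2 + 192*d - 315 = (d - 7)*(d - 3)^2*(d + 5)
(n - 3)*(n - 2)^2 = n^3 - 7*n^2 + 16*n - 12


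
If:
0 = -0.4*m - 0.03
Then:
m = -0.08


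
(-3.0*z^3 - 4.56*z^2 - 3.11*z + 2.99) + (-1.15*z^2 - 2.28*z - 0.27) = -3.0*z^3 - 5.71*z^2 - 5.39*z + 2.72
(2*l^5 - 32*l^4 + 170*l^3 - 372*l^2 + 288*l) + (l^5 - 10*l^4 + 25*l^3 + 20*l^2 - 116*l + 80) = 3*l^5 - 42*l^4 + 195*l^3 - 352*l^2 + 172*l + 80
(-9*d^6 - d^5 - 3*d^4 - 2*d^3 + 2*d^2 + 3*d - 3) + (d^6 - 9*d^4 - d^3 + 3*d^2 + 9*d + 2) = -8*d^6 - d^5 - 12*d^4 - 3*d^3 + 5*d^2 + 12*d - 1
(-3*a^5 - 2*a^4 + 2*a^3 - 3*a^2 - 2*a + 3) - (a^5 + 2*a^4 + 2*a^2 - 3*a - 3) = -4*a^5 - 4*a^4 + 2*a^3 - 5*a^2 + a + 6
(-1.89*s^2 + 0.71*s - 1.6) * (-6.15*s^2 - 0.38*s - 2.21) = 11.6235*s^4 - 3.6483*s^3 + 13.7471*s^2 - 0.9611*s + 3.536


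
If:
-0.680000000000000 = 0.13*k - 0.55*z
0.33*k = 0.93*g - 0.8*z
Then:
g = 2.36145574855252*z - 1.8560794044665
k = 4.23076923076923*z - 5.23076923076923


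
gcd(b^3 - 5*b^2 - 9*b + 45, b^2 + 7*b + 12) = b + 3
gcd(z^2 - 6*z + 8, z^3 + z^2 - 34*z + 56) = z^2 - 6*z + 8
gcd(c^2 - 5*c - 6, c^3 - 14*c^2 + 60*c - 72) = c - 6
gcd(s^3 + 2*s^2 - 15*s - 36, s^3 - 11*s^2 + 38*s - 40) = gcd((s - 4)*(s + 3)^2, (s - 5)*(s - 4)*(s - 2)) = s - 4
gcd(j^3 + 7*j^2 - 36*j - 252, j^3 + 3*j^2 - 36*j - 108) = j^2 - 36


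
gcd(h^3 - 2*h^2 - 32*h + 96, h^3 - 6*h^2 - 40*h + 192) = h^2 + 2*h - 24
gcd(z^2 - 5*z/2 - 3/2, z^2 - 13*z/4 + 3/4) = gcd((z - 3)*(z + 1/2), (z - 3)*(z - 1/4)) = z - 3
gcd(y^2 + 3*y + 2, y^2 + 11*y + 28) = 1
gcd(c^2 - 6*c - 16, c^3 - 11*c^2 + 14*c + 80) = c^2 - 6*c - 16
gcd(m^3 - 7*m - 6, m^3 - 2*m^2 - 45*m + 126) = m - 3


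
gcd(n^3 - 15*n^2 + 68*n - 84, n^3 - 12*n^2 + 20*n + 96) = n - 6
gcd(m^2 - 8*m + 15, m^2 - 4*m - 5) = m - 5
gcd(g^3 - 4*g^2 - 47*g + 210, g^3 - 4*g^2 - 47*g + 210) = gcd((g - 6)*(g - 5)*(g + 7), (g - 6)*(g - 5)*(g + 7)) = g^3 - 4*g^2 - 47*g + 210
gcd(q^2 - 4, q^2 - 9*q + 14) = q - 2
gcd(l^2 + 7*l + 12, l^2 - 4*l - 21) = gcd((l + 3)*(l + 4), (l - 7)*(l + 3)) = l + 3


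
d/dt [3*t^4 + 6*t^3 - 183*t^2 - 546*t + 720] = 12*t^3 + 18*t^2 - 366*t - 546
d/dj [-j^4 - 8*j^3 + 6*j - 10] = -4*j^3 - 24*j^2 + 6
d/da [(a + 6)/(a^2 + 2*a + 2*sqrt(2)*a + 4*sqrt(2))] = (a^2 + 2*a + 2*sqrt(2)*a - 2*(a + 6)*(a + 1 + sqrt(2)) + 4*sqrt(2))/(a^2 + 2*a + 2*sqrt(2)*a + 4*sqrt(2))^2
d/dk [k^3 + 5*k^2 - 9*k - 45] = 3*k^2 + 10*k - 9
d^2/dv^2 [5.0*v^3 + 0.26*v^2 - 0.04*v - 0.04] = 30.0*v + 0.52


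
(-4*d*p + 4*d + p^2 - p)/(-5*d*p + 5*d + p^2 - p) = (-4*d + p)/(-5*d + p)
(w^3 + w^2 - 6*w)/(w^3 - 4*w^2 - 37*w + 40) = w*(w^2 + w - 6)/(w^3 - 4*w^2 - 37*w + 40)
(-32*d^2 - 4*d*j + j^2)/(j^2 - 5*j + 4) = (-32*d^2 - 4*d*j + j^2)/(j^2 - 5*j + 4)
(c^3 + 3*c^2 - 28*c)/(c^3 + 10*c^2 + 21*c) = (c - 4)/(c + 3)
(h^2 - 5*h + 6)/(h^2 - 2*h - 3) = (h - 2)/(h + 1)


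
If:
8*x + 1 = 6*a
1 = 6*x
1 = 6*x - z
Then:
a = 7/18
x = 1/6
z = 0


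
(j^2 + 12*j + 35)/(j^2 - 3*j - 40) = (j + 7)/(j - 8)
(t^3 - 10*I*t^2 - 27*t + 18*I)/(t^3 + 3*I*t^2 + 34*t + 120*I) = (t^2 - 4*I*t - 3)/(t^2 + 9*I*t - 20)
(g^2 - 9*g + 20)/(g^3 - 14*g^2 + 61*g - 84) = (g - 5)/(g^2 - 10*g + 21)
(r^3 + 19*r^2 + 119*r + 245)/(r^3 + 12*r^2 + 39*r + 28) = (r^2 + 12*r + 35)/(r^2 + 5*r + 4)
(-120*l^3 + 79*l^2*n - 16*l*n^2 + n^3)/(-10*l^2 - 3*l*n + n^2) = (24*l^2 - 11*l*n + n^2)/(2*l + n)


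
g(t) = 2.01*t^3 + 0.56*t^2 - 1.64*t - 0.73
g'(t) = 6.03*t^2 + 1.12*t - 1.64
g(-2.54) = -25.89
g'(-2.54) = 34.42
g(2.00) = 14.31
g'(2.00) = 24.72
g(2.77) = 41.74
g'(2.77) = 47.73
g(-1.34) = -2.36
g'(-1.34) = 7.69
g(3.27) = 70.18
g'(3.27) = 66.50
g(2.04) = 15.32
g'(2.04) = 25.74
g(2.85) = 45.67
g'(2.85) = 50.53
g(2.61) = 34.54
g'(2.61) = 42.36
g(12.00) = 3533.51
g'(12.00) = 880.12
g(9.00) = 1495.16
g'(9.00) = 496.87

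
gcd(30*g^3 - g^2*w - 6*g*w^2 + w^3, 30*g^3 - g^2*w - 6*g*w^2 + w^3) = 30*g^3 - g^2*w - 6*g*w^2 + w^3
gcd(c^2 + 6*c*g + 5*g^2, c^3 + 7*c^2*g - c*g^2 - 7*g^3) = c + g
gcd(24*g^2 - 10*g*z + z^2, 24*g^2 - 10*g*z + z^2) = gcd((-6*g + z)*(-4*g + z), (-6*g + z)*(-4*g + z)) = 24*g^2 - 10*g*z + z^2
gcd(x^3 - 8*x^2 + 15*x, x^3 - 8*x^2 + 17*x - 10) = x - 5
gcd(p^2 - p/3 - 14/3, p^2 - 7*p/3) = p - 7/3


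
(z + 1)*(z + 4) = z^2 + 5*z + 4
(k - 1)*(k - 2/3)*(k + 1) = k^3 - 2*k^2/3 - k + 2/3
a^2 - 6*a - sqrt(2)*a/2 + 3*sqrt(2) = (a - 6)*(a - sqrt(2)/2)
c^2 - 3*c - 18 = (c - 6)*(c + 3)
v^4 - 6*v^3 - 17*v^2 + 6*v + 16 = (v - 8)*(v - 1)*(v + 1)*(v + 2)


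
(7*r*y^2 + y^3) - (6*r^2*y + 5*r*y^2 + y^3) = -6*r^2*y + 2*r*y^2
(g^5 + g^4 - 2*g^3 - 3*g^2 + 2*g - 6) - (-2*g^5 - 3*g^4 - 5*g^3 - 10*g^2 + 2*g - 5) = 3*g^5 + 4*g^4 + 3*g^3 + 7*g^2 - 1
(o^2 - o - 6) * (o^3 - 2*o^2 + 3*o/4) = o^5 - 3*o^4 - 13*o^3/4 + 45*o^2/4 - 9*o/2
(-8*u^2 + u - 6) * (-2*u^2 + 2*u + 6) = 16*u^4 - 18*u^3 - 34*u^2 - 6*u - 36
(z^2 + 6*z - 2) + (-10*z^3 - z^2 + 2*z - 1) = -10*z^3 + 8*z - 3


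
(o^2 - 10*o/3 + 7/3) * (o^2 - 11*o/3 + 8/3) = o^4 - 7*o^3 + 155*o^2/9 - 157*o/9 + 56/9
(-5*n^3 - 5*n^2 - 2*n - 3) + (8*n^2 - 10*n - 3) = -5*n^3 + 3*n^2 - 12*n - 6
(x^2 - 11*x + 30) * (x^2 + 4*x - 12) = x^4 - 7*x^3 - 26*x^2 + 252*x - 360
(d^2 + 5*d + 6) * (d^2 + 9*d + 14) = d^4 + 14*d^3 + 65*d^2 + 124*d + 84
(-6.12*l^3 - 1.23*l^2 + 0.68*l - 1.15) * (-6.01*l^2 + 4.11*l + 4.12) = 36.7812*l^5 - 17.7609*l^4 - 34.3565*l^3 + 4.6387*l^2 - 1.9249*l - 4.738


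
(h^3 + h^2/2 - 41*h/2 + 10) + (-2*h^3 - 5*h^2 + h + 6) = -h^3 - 9*h^2/2 - 39*h/2 + 16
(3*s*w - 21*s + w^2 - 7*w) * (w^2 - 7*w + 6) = 3*s*w^3 - 42*s*w^2 + 165*s*w - 126*s + w^4 - 14*w^3 + 55*w^2 - 42*w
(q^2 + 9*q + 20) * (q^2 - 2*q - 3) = q^4 + 7*q^3 - q^2 - 67*q - 60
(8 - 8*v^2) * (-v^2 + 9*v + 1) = 8*v^4 - 72*v^3 - 16*v^2 + 72*v + 8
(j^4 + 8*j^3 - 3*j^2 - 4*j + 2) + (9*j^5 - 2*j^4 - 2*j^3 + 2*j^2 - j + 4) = 9*j^5 - j^4 + 6*j^3 - j^2 - 5*j + 6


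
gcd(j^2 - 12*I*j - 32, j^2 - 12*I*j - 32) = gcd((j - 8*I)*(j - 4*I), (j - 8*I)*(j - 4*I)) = j^2 - 12*I*j - 32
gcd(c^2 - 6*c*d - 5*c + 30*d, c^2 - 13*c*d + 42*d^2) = c - 6*d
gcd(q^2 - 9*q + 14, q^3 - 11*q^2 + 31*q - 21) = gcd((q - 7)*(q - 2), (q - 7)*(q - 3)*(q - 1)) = q - 7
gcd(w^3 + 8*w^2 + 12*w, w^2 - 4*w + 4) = 1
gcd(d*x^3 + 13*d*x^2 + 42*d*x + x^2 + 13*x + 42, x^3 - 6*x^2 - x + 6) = 1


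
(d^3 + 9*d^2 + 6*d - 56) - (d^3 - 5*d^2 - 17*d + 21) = 14*d^2 + 23*d - 77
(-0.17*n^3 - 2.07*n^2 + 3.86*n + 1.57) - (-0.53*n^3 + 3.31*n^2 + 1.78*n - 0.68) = 0.36*n^3 - 5.38*n^2 + 2.08*n + 2.25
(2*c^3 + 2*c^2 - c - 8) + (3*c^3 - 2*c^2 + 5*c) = 5*c^3 + 4*c - 8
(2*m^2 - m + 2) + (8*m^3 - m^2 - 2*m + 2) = 8*m^3 + m^2 - 3*m + 4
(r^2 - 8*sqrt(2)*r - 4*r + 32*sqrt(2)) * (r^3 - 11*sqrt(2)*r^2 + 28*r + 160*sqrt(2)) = r^5 - 19*sqrt(2)*r^4 - 4*r^4 + 76*sqrt(2)*r^3 + 204*r^3 - 816*r^2 - 64*sqrt(2)*r^2 - 2560*r + 256*sqrt(2)*r + 10240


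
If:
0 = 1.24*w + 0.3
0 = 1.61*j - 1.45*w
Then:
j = -0.22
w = -0.24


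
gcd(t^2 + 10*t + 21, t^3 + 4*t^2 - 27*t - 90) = t + 3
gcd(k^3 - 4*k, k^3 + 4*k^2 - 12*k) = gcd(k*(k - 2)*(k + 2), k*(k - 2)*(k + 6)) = k^2 - 2*k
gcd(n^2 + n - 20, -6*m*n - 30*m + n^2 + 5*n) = n + 5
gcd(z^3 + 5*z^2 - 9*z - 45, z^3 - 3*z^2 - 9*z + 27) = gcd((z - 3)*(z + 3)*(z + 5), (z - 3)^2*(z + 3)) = z^2 - 9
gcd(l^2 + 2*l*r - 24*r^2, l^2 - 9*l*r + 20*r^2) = -l + 4*r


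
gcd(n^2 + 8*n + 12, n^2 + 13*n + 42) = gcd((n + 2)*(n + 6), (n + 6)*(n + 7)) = n + 6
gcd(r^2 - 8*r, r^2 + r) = r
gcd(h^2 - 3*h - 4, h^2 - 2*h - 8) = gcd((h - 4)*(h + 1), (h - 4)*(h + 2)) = h - 4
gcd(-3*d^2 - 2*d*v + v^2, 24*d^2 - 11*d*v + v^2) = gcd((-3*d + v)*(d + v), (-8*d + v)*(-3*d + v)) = -3*d + v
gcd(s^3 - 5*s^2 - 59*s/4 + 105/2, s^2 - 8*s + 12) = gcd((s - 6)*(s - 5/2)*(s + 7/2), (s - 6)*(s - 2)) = s - 6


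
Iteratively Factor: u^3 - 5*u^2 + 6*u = (u)*(u^2 - 5*u + 6) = u*(u - 2)*(u - 3)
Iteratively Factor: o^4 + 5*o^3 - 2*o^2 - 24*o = (o)*(o^3 + 5*o^2 - 2*o - 24) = o*(o + 4)*(o^2 + o - 6) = o*(o + 3)*(o + 4)*(o - 2)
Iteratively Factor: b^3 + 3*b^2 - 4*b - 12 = (b + 2)*(b^2 + b - 6) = (b + 2)*(b + 3)*(b - 2)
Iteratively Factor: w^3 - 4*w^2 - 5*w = (w - 5)*(w^2 + w) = (w - 5)*(w + 1)*(w)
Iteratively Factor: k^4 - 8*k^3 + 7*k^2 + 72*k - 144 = (k - 3)*(k^3 - 5*k^2 - 8*k + 48) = (k - 4)*(k - 3)*(k^2 - k - 12) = (k - 4)^2*(k - 3)*(k + 3)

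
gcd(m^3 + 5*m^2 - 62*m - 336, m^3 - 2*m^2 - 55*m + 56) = m^2 - m - 56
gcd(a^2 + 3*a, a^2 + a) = a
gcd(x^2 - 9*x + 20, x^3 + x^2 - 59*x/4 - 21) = x - 4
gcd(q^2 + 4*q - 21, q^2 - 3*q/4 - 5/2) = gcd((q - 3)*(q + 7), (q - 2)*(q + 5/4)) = 1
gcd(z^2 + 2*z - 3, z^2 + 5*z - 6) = z - 1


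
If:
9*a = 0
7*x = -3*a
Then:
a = 0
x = 0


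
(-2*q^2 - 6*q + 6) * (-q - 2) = 2*q^3 + 10*q^2 + 6*q - 12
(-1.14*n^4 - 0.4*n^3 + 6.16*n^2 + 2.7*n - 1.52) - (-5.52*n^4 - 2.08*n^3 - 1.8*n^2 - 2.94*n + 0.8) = 4.38*n^4 + 1.68*n^3 + 7.96*n^2 + 5.64*n - 2.32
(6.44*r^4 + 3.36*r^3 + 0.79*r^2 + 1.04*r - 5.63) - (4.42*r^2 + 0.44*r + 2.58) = 6.44*r^4 + 3.36*r^3 - 3.63*r^2 + 0.6*r - 8.21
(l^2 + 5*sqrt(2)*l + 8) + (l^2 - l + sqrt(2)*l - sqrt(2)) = 2*l^2 - l + 6*sqrt(2)*l - sqrt(2) + 8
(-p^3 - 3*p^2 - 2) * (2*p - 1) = -2*p^4 - 5*p^3 + 3*p^2 - 4*p + 2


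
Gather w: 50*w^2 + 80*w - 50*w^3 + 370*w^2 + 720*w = -50*w^3 + 420*w^2 + 800*w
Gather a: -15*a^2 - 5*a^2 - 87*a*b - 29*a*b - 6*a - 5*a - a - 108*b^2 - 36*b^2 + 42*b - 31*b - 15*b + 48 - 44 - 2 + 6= -20*a^2 + a*(-116*b - 12) - 144*b^2 - 4*b + 8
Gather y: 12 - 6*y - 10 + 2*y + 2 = 4 - 4*y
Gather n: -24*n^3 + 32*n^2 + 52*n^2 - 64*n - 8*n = -24*n^3 + 84*n^2 - 72*n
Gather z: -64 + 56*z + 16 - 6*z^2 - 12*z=-6*z^2 + 44*z - 48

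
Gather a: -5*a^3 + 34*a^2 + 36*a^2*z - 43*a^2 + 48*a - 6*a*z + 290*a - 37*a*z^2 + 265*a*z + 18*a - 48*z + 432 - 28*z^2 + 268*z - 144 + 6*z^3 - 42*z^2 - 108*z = -5*a^3 + a^2*(36*z - 9) + a*(-37*z^2 + 259*z + 356) + 6*z^3 - 70*z^2 + 112*z + 288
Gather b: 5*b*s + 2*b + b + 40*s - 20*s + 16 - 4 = b*(5*s + 3) + 20*s + 12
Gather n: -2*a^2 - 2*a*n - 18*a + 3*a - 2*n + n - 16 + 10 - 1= -2*a^2 - 15*a + n*(-2*a - 1) - 7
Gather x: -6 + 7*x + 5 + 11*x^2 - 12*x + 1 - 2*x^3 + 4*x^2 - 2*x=-2*x^3 + 15*x^2 - 7*x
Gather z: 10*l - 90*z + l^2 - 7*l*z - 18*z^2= l^2 + 10*l - 18*z^2 + z*(-7*l - 90)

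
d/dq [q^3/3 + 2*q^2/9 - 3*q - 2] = q^2 + 4*q/9 - 3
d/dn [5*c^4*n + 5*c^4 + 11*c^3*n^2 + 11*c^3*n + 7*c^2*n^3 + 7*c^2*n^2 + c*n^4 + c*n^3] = c*(5*c^3 + 22*c^2*n + 11*c^2 + 21*c*n^2 + 14*c*n + 4*n^3 + 3*n^2)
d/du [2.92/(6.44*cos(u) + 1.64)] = 18.8048*sin(u)/(6.44*cos(u) + 1.64)^2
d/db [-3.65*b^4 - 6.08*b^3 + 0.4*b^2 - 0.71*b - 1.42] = -14.6*b^3 - 18.24*b^2 + 0.8*b - 0.71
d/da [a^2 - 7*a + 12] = 2*a - 7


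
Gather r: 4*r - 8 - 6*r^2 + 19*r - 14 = -6*r^2 + 23*r - 22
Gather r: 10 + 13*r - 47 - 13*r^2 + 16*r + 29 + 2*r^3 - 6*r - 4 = 2*r^3 - 13*r^2 + 23*r - 12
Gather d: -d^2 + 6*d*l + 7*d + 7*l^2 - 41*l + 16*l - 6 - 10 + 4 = -d^2 + d*(6*l + 7) + 7*l^2 - 25*l - 12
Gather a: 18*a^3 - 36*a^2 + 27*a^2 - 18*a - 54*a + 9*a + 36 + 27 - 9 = 18*a^3 - 9*a^2 - 63*a + 54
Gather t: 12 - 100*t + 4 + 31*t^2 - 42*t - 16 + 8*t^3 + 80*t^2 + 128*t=8*t^3 + 111*t^2 - 14*t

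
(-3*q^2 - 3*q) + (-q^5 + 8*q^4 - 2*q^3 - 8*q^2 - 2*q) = -q^5 + 8*q^4 - 2*q^3 - 11*q^2 - 5*q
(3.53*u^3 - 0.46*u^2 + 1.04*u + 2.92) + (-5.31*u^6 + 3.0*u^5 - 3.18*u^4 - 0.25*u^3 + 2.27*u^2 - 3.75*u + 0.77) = -5.31*u^6 + 3.0*u^5 - 3.18*u^4 + 3.28*u^3 + 1.81*u^2 - 2.71*u + 3.69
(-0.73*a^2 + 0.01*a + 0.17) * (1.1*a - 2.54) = -0.803*a^3 + 1.8652*a^2 + 0.1616*a - 0.4318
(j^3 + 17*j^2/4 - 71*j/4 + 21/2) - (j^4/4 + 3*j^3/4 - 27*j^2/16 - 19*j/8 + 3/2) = -j^4/4 + j^3/4 + 95*j^2/16 - 123*j/8 + 9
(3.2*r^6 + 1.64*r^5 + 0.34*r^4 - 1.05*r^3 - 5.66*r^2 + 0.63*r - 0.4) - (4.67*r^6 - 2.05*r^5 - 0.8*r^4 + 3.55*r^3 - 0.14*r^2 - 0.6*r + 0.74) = -1.47*r^6 + 3.69*r^5 + 1.14*r^4 - 4.6*r^3 - 5.52*r^2 + 1.23*r - 1.14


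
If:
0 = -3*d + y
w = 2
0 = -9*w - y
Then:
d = -6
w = 2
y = -18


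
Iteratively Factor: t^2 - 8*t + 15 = (t - 3)*(t - 5)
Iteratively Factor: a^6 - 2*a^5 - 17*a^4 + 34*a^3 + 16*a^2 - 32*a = (a + 1)*(a^5 - 3*a^4 - 14*a^3 + 48*a^2 - 32*a) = (a - 2)*(a + 1)*(a^4 - a^3 - 16*a^2 + 16*a) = a*(a - 2)*(a + 1)*(a^3 - a^2 - 16*a + 16) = a*(a - 4)*(a - 2)*(a + 1)*(a^2 + 3*a - 4) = a*(a - 4)*(a - 2)*(a + 1)*(a + 4)*(a - 1)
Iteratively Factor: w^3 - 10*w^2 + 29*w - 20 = (w - 5)*(w^2 - 5*w + 4) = (w - 5)*(w - 1)*(w - 4)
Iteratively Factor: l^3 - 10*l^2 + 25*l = (l)*(l^2 - 10*l + 25) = l*(l - 5)*(l - 5)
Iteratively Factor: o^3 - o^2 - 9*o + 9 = (o + 3)*(o^2 - 4*o + 3) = (o - 3)*(o + 3)*(o - 1)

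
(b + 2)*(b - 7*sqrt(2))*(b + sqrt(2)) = b^3 - 6*sqrt(2)*b^2 + 2*b^2 - 12*sqrt(2)*b - 14*b - 28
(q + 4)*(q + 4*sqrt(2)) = q^2 + 4*q + 4*sqrt(2)*q + 16*sqrt(2)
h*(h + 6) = h^2 + 6*h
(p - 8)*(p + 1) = p^2 - 7*p - 8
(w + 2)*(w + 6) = w^2 + 8*w + 12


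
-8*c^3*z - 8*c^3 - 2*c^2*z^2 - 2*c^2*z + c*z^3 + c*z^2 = (-4*c + z)*(2*c + z)*(c*z + c)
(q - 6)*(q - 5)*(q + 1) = q^3 - 10*q^2 + 19*q + 30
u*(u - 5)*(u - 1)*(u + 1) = u^4 - 5*u^3 - u^2 + 5*u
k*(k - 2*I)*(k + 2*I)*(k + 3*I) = k^4 + 3*I*k^3 + 4*k^2 + 12*I*k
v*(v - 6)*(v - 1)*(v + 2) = v^4 - 5*v^3 - 8*v^2 + 12*v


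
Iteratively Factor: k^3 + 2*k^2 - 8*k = (k)*(k^2 + 2*k - 8) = k*(k - 2)*(k + 4)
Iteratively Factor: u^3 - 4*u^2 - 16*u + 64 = (u + 4)*(u^2 - 8*u + 16) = (u - 4)*(u + 4)*(u - 4)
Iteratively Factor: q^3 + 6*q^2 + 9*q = (q)*(q^2 + 6*q + 9) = q*(q + 3)*(q + 3)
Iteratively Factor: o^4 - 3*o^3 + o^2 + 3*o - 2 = (o - 1)*(o^3 - 2*o^2 - o + 2) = (o - 1)*(o + 1)*(o^2 - 3*o + 2) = (o - 2)*(o - 1)*(o + 1)*(o - 1)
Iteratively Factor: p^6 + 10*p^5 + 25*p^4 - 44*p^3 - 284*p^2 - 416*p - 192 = (p + 1)*(p^5 + 9*p^4 + 16*p^3 - 60*p^2 - 224*p - 192) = (p - 3)*(p + 1)*(p^4 + 12*p^3 + 52*p^2 + 96*p + 64) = (p - 3)*(p + 1)*(p + 2)*(p^3 + 10*p^2 + 32*p + 32) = (p - 3)*(p + 1)*(p + 2)^2*(p^2 + 8*p + 16) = (p - 3)*(p + 1)*(p + 2)^2*(p + 4)*(p + 4)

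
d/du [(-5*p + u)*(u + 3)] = -5*p + 2*u + 3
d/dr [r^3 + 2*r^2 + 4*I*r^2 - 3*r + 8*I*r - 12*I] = 3*r^2 + r*(4 + 8*I) - 3 + 8*I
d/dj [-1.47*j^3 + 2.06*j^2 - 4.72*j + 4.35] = -4.41*j^2 + 4.12*j - 4.72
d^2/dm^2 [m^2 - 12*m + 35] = 2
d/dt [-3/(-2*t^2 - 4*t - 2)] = 3*(-t - 1)/(t^2 + 2*t + 1)^2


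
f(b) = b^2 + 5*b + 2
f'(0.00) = 5.00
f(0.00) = 2.00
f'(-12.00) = -19.00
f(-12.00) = 86.00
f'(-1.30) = 2.40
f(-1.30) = -2.81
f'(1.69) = 8.38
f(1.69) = 13.31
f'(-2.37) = 0.26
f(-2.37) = -4.23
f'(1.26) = 7.52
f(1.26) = 9.89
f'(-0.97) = 3.06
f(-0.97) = -1.91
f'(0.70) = 6.40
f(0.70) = 5.99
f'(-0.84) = 3.32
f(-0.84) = -1.49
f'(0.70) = 6.40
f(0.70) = 5.99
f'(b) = 2*b + 5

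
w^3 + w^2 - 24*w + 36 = (w - 3)*(w - 2)*(w + 6)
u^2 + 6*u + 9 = (u + 3)^2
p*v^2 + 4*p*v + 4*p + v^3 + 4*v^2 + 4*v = (p + v)*(v + 2)^2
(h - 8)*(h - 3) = h^2 - 11*h + 24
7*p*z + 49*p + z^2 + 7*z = (7*p + z)*(z + 7)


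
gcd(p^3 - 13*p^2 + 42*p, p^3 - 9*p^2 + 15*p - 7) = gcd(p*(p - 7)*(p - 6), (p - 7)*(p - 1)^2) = p - 7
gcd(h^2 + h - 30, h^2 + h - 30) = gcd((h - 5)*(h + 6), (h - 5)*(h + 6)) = h^2 + h - 30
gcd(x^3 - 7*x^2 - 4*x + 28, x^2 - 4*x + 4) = x - 2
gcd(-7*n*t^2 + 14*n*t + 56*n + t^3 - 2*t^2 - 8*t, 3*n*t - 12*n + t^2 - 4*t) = t - 4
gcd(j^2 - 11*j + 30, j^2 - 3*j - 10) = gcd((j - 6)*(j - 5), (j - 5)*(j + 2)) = j - 5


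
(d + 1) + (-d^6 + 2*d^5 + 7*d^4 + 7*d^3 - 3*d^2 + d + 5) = -d^6 + 2*d^5 + 7*d^4 + 7*d^3 - 3*d^2 + 2*d + 6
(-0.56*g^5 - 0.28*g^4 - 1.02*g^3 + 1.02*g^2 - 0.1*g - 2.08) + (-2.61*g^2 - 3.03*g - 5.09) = -0.56*g^5 - 0.28*g^4 - 1.02*g^3 - 1.59*g^2 - 3.13*g - 7.17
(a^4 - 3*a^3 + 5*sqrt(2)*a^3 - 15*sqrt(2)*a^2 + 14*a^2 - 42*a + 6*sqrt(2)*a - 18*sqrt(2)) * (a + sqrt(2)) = a^5 - 3*a^4 + 6*sqrt(2)*a^4 - 18*sqrt(2)*a^3 + 24*a^3 - 72*a^2 + 20*sqrt(2)*a^2 - 60*sqrt(2)*a + 12*a - 36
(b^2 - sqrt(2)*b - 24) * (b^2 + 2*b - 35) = b^4 - sqrt(2)*b^3 + 2*b^3 - 59*b^2 - 2*sqrt(2)*b^2 - 48*b + 35*sqrt(2)*b + 840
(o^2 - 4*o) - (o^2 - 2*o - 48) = 48 - 2*o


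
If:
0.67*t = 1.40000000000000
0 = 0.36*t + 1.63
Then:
No Solution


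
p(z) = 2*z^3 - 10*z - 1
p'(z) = 6*z^2 - 10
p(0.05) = -1.50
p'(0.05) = -9.98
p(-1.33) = 7.59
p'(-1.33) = 0.61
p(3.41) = 44.20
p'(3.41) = 59.77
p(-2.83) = -18.03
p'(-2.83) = 38.05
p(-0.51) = 3.83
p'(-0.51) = -8.44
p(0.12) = -2.20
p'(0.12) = -9.91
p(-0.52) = 3.92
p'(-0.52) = -8.38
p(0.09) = -1.90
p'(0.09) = -9.95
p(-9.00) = -1369.00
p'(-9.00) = 476.00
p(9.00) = 1367.00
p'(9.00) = 476.00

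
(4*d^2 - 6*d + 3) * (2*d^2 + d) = 8*d^4 - 8*d^3 + 3*d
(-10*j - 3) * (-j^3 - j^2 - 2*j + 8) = 10*j^4 + 13*j^3 + 23*j^2 - 74*j - 24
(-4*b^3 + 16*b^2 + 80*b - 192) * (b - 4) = -4*b^4 + 32*b^3 + 16*b^2 - 512*b + 768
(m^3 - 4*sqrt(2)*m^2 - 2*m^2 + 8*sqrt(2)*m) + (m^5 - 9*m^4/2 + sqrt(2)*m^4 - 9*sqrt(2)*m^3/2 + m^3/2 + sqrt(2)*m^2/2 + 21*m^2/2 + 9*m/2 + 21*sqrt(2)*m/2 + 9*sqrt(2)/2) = m^5 - 9*m^4/2 + sqrt(2)*m^4 - 9*sqrt(2)*m^3/2 + 3*m^3/2 - 7*sqrt(2)*m^2/2 + 17*m^2/2 + 9*m/2 + 37*sqrt(2)*m/2 + 9*sqrt(2)/2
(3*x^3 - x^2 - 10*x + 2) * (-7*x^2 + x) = -21*x^5 + 10*x^4 + 69*x^3 - 24*x^2 + 2*x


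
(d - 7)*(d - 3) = d^2 - 10*d + 21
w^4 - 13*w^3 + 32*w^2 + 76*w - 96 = (w - 8)*(w - 6)*(w - 1)*(w + 2)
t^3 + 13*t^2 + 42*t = t*(t + 6)*(t + 7)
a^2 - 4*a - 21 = (a - 7)*(a + 3)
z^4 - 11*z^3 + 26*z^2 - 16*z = z*(z - 8)*(z - 2)*(z - 1)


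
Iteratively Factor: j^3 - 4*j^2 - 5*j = (j)*(j^2 - 4*j - 5) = j*(j - 5)*(j + 1)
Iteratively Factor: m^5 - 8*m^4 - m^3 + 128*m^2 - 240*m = (m - 4)*(m^4 - 4*m^3 - 17*m^2 + 60*m) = (m - 4)*(m + 4)*(m^3 - 8*m^2 + 15*m) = (m - 5)*(m - 4)*(m + 4)*(m^2 - 3*m) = m*(m - 5)*(m - 4)*(m + 4)*(m - 3)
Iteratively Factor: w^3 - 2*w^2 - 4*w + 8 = (w - 2)*(w^2 - 4) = (w - 2)^2*(w + 2)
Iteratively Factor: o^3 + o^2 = (o + 1)*(o^2) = o*(o + 1)*(o)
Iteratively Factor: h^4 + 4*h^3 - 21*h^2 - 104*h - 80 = (h + 4)*(h^3 - 21*h - 20) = (h - 5)*(h + 4)*(h^2 + 5*h + 4) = (h - 5)*(h + 4)^2*(h + 1)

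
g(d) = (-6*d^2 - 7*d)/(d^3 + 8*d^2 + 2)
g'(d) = (-12*d - 7)/(d^3 + 8*d^2 + 2) + (-6*d^2 - 7*d)*(-3*d^2 - 16*d)/(d^3 + 8*d^2 + 2)^2 = (d^2*(3*d + 16)*(6*d + 7) - (12*d + 7)*(d^3 + 8*d^2 + 2))/(d^3 + 8*d^2 + 2)^2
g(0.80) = -1.24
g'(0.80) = 0.21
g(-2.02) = -0.39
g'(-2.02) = 0.36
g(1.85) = -0.94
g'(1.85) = 0.23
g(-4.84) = -1.40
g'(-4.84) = 0.54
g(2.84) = -0.76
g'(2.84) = 0.14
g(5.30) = -0.55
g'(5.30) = 0.06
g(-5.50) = -1.84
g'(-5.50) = 0.83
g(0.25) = -0.84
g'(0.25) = -2.57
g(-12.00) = 1.36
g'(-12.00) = 0.33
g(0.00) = 0.00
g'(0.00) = -3.50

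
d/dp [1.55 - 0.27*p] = -0.270000000000000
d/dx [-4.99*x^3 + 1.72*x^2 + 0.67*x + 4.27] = -14.97*x^2 + 3.44*x + 0.67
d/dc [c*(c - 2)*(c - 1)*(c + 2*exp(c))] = 2*c^3*exp(c) + 4*c^3 - 9*c^2 - 8*c*exp(c) + 4*c + 4*exp(c)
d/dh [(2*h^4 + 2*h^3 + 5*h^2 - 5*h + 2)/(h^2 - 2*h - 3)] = (4*h^5 - 10*h^4 - 32*h^3 - 23*h^2 - 34*h + 19)/(h^4 - 4*h^3 - 2*h^2 + 12*h + 9)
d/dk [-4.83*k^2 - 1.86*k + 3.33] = -9.66*k - 1.86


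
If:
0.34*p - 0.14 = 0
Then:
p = 0.41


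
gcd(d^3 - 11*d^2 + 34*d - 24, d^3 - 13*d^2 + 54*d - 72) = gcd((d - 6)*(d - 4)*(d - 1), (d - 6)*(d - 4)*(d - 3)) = d^2 - 10*d + 24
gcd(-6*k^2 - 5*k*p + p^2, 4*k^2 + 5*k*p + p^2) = k + p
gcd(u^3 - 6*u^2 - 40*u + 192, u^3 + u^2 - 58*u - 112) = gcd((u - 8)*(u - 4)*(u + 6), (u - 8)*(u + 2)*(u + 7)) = u - 8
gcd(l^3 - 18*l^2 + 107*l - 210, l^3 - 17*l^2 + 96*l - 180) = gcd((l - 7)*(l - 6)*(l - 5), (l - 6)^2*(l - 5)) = l^2 - 11*l + 30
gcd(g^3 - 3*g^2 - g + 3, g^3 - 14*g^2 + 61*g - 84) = g - 3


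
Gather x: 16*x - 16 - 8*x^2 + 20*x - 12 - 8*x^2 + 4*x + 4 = -16*x^2 + 40*x - 24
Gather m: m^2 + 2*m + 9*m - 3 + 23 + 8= m^2 + 11*m + 28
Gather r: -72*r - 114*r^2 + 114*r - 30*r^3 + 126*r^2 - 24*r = -30*r^3 + 12*r^2 + 18*r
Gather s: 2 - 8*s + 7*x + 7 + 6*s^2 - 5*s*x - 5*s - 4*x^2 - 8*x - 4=6*s^2 + s*(-5*x - 13) - 4*x^2 - x + 5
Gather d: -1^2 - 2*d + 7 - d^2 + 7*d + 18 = -d^2 + 5*d + 24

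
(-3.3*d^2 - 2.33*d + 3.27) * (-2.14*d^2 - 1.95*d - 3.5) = 7.062*d^4 + 11.4212*d^3 + 9.0957*d^2 + 1.7785*d - 11.445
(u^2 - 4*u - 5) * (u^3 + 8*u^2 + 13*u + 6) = u^5 + 4*u^4 - 24*u^3 - 86*u^2 - 89*u - 30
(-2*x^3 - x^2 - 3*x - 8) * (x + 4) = -2*x^4 - 9*x^3 - 7*x^2 - 20*x - 32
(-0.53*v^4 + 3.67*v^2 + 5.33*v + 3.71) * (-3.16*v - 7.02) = 1.6748*v^5 + 3.7206*v^4 - 11.5972*v^3 - 42.6062*v^2 - 49.1402*v - 26.0442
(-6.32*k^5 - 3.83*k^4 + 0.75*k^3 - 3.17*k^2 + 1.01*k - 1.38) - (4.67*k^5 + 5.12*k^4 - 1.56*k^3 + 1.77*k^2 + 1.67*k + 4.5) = -10.99*k^5 - 8.95*k^4 + 2.31*k^3 - 4.94*k^2 - 0.66*k - 5.88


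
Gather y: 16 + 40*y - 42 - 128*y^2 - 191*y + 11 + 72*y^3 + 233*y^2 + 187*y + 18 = 72*y^3 + 105*y^2 + 36*y + 3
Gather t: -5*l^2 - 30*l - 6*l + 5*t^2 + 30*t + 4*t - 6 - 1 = -5*l^2 - 36*l + 5*t^2 + 34*t - 7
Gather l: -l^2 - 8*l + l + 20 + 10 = -l^2 - 7*l + 30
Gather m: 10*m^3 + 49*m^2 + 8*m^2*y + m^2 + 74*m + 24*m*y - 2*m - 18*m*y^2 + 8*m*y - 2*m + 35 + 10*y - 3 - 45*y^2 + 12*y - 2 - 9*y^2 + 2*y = 10*m^3 + m^2*(8*y + 50) + m*(-18*y^2 + 32*y + 70) - 54*y^2 + 24*y + 30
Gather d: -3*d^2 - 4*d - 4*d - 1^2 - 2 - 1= -3*d^2 - 8*d - 4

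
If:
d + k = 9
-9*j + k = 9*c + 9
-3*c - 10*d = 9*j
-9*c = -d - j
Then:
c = 0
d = 0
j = 0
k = 9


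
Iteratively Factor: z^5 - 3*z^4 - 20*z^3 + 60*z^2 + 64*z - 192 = (z + 4)*(z^4 - 7*z^3 + 8*z^2 + 28*z - 48) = (z - 2)*(z + 4)*(z^3 - 5*z^2 - 2*z + 24) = (z - 3)*(z - 2)*(z + 4)*(z^2 - 2*z - 8) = (z - 4)*(z - 3)*(z - 2)*(z + 4)*(z + 2)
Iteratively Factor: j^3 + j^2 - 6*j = (j)*(j^2 + j - 6) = j*(j - 2)*(j + 3)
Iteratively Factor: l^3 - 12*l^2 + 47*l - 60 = (l - 4)*(l^2 - 8*l + 15) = (l - 5)*(l - 4)*(l - 3)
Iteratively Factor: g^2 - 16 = (g - 4)*(g + 4)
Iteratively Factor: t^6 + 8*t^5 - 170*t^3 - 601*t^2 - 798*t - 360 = (t - 5)*(t^5 + 13*t^4 + 65*t^3 + 155*t^2 + 174*t + 72) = (t - 5)*(t + 3)*(t^4 + 10*t^3 + 35*t^2 + 50*t + 24) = (t - 5)*(t + 3)*(t + 4)*(t^3 + 6*t^2 + 11*t + 6) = (t - 5)*(t + 2)*(t + 3)*(t + 4)*(t^2 + 4*t + 3) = (t - 5)*(t + 1)*(t + 2)*(t + 3)*(t + 4)*(t + 3)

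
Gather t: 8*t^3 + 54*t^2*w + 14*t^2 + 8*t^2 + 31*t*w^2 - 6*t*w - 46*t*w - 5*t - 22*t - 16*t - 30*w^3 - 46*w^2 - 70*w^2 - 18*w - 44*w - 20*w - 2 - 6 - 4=8*t^3 + t^2*(54*w + 22) + t*(31*w^2 - 52*w - 43) - 30*w^3 - 116*w^2 - 82*w - 12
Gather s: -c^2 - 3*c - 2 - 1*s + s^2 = -c^2 - 3*c + s^2 - s - 2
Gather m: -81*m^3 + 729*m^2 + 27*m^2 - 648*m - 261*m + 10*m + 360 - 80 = -81*m^3 + 756*m^2 - 899*m + 280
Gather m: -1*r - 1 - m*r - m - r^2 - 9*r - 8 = m*(-r - 1) - r^2 - 10*r - 9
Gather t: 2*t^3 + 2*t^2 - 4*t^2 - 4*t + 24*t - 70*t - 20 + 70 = 2*t^3 - 2*t^2 - 50*t + 50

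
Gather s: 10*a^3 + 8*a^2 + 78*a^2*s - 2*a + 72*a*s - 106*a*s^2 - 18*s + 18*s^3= 10*a^3 + 8*a^2 - 106*a*s^2 - 2*a + 18*s^3 + s*(78*a^2 + 72*a - 18)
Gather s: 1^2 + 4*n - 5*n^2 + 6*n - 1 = -5*n^2 + 10*n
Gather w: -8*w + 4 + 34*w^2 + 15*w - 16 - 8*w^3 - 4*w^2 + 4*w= -8*w^3 + 30*w^2 + 11*w - 12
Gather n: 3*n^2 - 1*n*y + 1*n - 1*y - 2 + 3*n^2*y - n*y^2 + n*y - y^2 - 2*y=n^2*(3*y + 3) + n*(1 - y^2) - y^2 - 3*y - 2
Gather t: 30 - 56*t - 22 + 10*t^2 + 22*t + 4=10*t^2 - 34*t + 12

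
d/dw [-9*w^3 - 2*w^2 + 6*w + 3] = -27*w^2 - 4*w + 6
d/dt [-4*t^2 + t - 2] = 1 - 8*t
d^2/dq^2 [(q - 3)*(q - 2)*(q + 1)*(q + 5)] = 12*q^2 + 6*q - 38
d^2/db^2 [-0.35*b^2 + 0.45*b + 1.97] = -0.700000000000000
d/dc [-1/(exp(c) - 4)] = exp(c)/(exp(c) - 4)^2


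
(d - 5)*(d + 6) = d^2 + d - 30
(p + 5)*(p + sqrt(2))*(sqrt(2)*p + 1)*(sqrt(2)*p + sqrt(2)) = 2*p^4 + 3*sqrt(2)*p^3 + 12*p^3 + 12*p^2 + 18*sqrt(2)*p^2 + 12*p + 15*sqrt(2)*p + 10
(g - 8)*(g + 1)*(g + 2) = g^3 - 5*g^2 - 22*g - 16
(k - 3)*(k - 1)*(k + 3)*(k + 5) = k^4 + 4*k^3 - 14*k^2 - 36*k + 45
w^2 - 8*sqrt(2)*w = w*(w - 8*sqrt(2))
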